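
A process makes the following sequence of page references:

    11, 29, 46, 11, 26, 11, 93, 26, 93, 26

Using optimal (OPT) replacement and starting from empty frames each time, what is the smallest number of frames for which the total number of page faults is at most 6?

f=1: 10 faults
f=2: 5 faults
f=3: 5 faults
f=4: 5 faults
f=5: 5 faults
Smallest f with faults ≤ 6 is 2.

2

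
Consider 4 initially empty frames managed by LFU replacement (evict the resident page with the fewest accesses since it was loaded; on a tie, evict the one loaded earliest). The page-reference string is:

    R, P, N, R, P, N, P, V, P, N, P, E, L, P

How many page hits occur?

8

R: miss, frames {R}
P: miss, frames {R,P}
N: miss, frames {R,P,N}
R: hit
P: hit
N: hit
P: hit
V: miss, frames {R,P,N,V}
P: hit
N: hit
P: hit
E: miss, evict V, frames {R,P,N,E}
L: miss, evict E, frames {R,P,N,L}
P: hit
Hits: 8.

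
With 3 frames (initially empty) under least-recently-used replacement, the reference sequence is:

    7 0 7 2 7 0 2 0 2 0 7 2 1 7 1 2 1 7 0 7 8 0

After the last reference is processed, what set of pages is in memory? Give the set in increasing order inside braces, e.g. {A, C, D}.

{0, 7, 8}

7 → fault, frames {7}
0 → fault, frames {7,0}
7 → hit
2 → fault, frames {0,7,2}
7 → hit
0 → hit
2 → hit
0 → hit
2 → hit
0 → hit
7 → hit
2 → hit
1 → fault, evict 0, frames {7,2,1}
7 → hit
1 → hit
2 → hit
1 → hit
7 → hit
0 → fault, evict 2, frames {1,7,0}
7 → hit
8 → fault, evict 1, frames {0,7,8}
0 → hit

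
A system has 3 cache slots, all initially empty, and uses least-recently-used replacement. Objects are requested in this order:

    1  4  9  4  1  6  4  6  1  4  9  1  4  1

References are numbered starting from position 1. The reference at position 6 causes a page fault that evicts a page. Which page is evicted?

pos 1: 1 -> fault, frames {1}
pos 2: 4 -> fault, frames {1,4}
pos 3: 9 -> fault, frames {1,4,9}
pos 4: 4 -> hit
pos 5: 1 -> hit
pos 6: 6 -> fault, evict 9, frames {4,1,6}
At position 6, page 9 is evicted.

9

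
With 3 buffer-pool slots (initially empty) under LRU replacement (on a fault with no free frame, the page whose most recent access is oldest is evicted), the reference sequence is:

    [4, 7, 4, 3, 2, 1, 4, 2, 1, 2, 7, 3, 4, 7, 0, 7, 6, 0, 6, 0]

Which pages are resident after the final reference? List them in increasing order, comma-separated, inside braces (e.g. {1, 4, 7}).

4: miss, frames (4)
7: miss, frames (4 7)
4: hit
3: miss, frames (7 4 3)
2: miss, evict 7, frames (4 3 2)
1: miss, evict 4, frames (3 2 1)
4: miss, evict 3, frames (2 1 4)
2: hit
1: hit
2: hit
7: miss, evict 4, frames (1 2 7)
3: miss, evict 1, frames (2 7 3)
4: miss, evict 2, frames (7 3 4)
7: hit
0: miss, evict 3, frames (4 7 0)
7: hit
6: miss, evict 4, frames (0 7 6)
0: hit
6: hit
0: hit

{0, 6, 7}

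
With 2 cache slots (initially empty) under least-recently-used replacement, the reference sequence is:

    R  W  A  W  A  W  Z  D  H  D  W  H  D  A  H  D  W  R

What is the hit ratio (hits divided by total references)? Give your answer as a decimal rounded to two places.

R: fault, frames (R)
W: fault, frames (R W)
A: fault, evict R, frames (W A)
W: hit
A: hit
W: hit
Z: fault, evict A, frames (W Z)
D: fault, evict W, frames (Z D)
H: fault, evict Z, frames (D H)
D: hit
W: fault, evict H, frames (D W)
H: fault, evict D, frames (W H)
D: fault, evict W, frames (H D)
A: fault, evict H, frames (D A)
H: fault, evict D, frames (A H)
D: fault, evict A, frames (H D)
W: fault, evict H, frames (D W)
R: fault, evict D, frames (W R)
Hits: 4 of 18 references → 4/18 = 0.2222.

0.22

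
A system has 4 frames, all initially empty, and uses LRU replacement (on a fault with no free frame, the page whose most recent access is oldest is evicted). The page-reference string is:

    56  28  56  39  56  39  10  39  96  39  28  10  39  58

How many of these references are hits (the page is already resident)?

56 → fault, frames {56}
28 → fault, frames {56,28}
56 → hit
39 → fault, frames {28,56,39}
56 → hit
39 → hit
10 → fault, frames {28,56,39,10}
39 → hit
96 → fault, evict 28, frames {56,10,39,96}
39 → hit
28 → fault, evict 56, frames {10,96,39,28}
10 → hit
39 → hit
58 → fault, evict 96, frames {28,10,39,58}
Hits: 7.

7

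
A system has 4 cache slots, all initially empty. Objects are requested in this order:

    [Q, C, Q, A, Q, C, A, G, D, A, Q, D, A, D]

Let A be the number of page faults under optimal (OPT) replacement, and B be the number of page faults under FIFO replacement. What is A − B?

-1

Under OPT: F F . F . . . F F . . . . . → 5 faults.
Under FIFO: F F . F . . . F F . F . . . → 6 faults.
A − B = 5 − 6 = -1.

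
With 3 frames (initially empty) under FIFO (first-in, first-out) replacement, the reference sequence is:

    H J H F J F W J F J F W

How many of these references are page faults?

H -> miss, frames {H}
J -> miss, frames {H,J}
H -> hit
F -> miss, frames {H,J,F}
J -> hit
F -> hit
W -> miss, evict H, frames {J,F,W}
J -> hit
F -> hit
J -> hit
F -> hit
W -> hit
Page faults: 4.

4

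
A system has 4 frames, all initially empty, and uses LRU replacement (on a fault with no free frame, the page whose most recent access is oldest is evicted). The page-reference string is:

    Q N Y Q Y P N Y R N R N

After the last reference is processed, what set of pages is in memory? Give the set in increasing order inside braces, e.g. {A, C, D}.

{N, P, R, Y}

Q: miss, frames (Q)
N: miss, frames (Q N)
Y: miss, frames (Q N Y)
Q: hit
Y: hit
P: miss, frames (N Q Y P)
N: hit
Y: hit
R: miss, evict Q, frames (P N Y R)
N: hit
R: hit
N: hit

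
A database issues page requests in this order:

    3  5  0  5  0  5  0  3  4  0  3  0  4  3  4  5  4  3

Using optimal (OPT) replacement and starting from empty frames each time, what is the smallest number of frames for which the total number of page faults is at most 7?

f=1: 18 faults
f=2: 9 faults
f=3: 5 faults
f=4: 4 faults
Smallest f with faults ≤ 7 is 3.

3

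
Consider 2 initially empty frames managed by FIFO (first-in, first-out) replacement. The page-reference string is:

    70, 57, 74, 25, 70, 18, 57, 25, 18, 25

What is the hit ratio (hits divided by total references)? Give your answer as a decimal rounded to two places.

0.10

70 → fault, frames (70)
57 → fault, frames (70 57)
74 → fault, evict 70, frames (57 74)
25 → fault, evict 57, frames (74 25)
70 → fault, evict 74, frames (25 70)
18 → fault, evict 25, frames (70 18)
57 → fault, evict 70, frames (18 57)
25 → fault, evict 18, frames (57 25)
18 → fault, evict 57, frames (25 18)
25 → hit
Hits: 1 of 10 references → 1/10 = 0.1000.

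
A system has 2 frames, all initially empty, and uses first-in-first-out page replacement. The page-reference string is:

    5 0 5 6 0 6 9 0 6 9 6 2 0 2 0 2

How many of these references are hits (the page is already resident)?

7

5: miss, frames [5]
0: miss, frames [5, 0]
5: hit
6: miss, evict 5, frames [0, 6]
0: hit
6: hit
9: miss, evict 0, frames [6, 9]
0: miss, evict 6, frames [9, 0]
6: miss, evict 9, frames [0, 6]
9: miss, evict 0, frames [6, 9]
6: hit
2: miss, evict 6, frames [9, 2]
0: miss, evict 9, frames [2, 0]
2: hit
0: hit
2: hit
Hits: 7.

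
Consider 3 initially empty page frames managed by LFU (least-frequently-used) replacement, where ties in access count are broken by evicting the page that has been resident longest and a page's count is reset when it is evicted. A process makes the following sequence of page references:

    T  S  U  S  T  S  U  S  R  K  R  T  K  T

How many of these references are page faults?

9

T → miss, frames {T}
S → miss, frames {T,S}
U → miss, frames {T,S,U}
S → hit
T → hit
S → hit
U → hit
S → hit
R → miss, evict T, frames {S,U,R}
K → miss, evict R, frames {S,U,K}
R → miss, evict K, frames {S,U,R}
T → miss, evict R, frames {S,U,T}
K → miss, evict T, frames {S,U,K}
T → miss, evict K, frames {S,U,T}
Page faults: 9.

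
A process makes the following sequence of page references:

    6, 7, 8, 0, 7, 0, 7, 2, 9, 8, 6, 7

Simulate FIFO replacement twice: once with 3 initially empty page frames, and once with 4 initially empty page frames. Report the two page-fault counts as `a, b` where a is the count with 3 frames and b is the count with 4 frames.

9, 8

3 frames: F F F F . . . F F F F F → 9 faults.
4 frames: F F F F . . . F F . F F → 8 faults.
8 < 9: adding a frame reduced faults, as is typical.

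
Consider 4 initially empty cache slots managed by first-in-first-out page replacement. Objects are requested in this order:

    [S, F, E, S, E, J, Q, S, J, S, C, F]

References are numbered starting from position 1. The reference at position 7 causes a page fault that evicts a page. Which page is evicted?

S

pos 1: S → miss, frames {S}
pos 2: F → miss, frames {S,F}
pos 3: E → miss, frames {S,F,E}
pos 4: S → hit
pos 5: E → hit
pos 6: J → miss, frames {S,F,E,J}
pos 7: Q → miss, evict S, frames {F,E,J,Q}
At position 7, page S is evicted.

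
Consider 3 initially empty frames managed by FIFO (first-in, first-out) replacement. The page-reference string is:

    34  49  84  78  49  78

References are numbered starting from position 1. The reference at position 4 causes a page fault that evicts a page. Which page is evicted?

pos 1: 34: miss, frames [34]
pos 2: 49: miss, frames [34, 49]
pos 3: 84: miss, frames [34, 49, 84]
pos 4: 78: miss, evict 34, frames [49, 84, 78]
At position 4, page 34 is evicted.

34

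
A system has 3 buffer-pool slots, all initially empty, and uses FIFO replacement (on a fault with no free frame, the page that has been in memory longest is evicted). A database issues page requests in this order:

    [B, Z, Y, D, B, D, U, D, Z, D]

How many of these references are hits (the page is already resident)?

B → miss, frames [B]
Z → miss, frames [B, Z]
Y → miss, frames [B, Z, Y]
D → miss, evict B, frames [Z, Y, D]
B → miss, evict Z, frames [Y, D, B]
D → hit
U → miss, evict Y, frames [D, B, U]
D → hit
Z → miss, evict D, frames [B, U, Z]
D → miss, evict B, frames [U, Z, D]
Hits: 2.

2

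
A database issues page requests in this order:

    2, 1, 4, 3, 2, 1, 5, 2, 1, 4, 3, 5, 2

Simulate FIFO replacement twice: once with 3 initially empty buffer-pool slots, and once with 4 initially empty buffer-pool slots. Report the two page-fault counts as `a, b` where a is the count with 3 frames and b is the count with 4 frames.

10, 11

3 frames: F F F F F F F . . F F . F → 10 faults.
4 frames: F F F F . . F F F F F F F → 11 faults.
11 > 10: adding a frame increased faults — Belady's anomaly.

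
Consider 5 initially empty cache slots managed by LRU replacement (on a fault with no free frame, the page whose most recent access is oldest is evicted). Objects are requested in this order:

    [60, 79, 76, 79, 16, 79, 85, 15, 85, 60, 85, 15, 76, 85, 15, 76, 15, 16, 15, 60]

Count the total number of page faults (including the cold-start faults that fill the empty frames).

9

60: fault, frames [60]
79: fault, frames [60, 79]
76: fault, frames [60, 79, 76]
79: hit
16: fault, frames [60, 76, 79, 16]
79: hit
85: fault, frames [60, 76, 16, 79, 85]
15: fault, evict 60, frames [76, 16, 79, 85, 15]
85: hit
60: fault, evict 76, frames [16, 79, 15, 85, 60]
85: hit
15: hit
76: fault, evict 16, frames [79, 60, 85, 15, 76]
85: hit
15: hit
76: hit
15: hit
16: fault, evict 79, frames [60, 85, 76, 15, 16]
15: hit
60: hit
Page faults: 9.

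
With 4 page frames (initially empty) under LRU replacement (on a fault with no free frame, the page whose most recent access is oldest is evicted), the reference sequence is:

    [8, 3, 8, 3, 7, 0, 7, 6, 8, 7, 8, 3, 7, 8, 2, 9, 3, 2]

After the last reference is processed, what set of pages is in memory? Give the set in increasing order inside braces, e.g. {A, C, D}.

{2, 3, 8, 9}

8 → fault, frames {8}
3 → fault, frames {8,3}
8 → hit
3 → hit
7 → fault, frames {8,3,7}
0 → fault, frames {8,3,7,0}
7 → hit
6 → fault, evict 8, frames {3,0,7,6}
8 → fault, evict 3, frames {0,7,6,8}
7 → hit
8 → hit
3 → fault, evict 0, frames {6,7,8,3}
7 → hit
8 → hit
2 → fault, evict 6, frames {3,7,8,2}
9 → fault, evict 3, frames {7,8,2,9}
3 → fault, evict 7, frames {8,2,9,3}
2 → hit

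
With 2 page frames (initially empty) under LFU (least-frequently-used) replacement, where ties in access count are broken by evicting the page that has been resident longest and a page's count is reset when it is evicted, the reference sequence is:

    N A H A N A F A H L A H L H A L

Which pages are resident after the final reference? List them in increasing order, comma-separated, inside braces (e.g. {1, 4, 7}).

N -> fault, frames (N)
A -> fault, frames (N A)
H -> fault, evict N, frames (A H)
A -> hit
N -> fault, evict H, frames (A N)
A -> hit
F -> fault, evict N, frames (A F)
A -> hit
H -> fault, evict F, frames (A H)
L -> fault, evict H, frames (A L)
A -> hit
H -> fault, evict L, frames (A H)
L -> fault, evict H, frames (A L)
H -> fault, evict L, frames (A H)
A -> hit
L -> fault, evict H, frames (A L)

{A, L}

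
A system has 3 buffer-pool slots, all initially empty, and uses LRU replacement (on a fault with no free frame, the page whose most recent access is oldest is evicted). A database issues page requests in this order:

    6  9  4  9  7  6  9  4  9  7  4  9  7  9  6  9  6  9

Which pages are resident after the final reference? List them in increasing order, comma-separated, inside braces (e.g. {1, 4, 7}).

6 -> fault, frames {6}
9 -> fault, frames {6,9}
4 -> fault, frames {6,9,4}
9 -> hit
7 -> fault, evict 6, frames {4,9,7}
6 -> fault, evict 4, frames {9,7,6}
9 -> hit
4 -> fault, evict 7, frames {6,9,4}
9 -> hit
7 -> fault, evict 6, frames {4,9,7}
4 -> hit
9 -> hit
7 -> hit
9 -> hit
6 -> fault, evict 4, frames {7,9,6}
9 -> hit
6 -> hit
9 -> hit

{6, 7, 9}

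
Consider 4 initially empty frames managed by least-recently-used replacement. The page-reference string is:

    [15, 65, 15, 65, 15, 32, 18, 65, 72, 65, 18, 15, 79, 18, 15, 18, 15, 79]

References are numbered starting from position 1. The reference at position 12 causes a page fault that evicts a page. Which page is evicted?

pos 1: 15: miss, frames (15)
pos 2: 65: miss, frames (15 65)
pos 3: 15: hit
pos 4: 65: hit
pos 5: 15: hit
pos 6: 32: miss, frames (65 15 32)
pos 7: 18: miss, frames (65 15 32 18)
pos 8: 65: hit
pos 9: 72: miss, evict 15, frames (32 18 65 72)
pos 10: 65: hit
pos 11: 18: hit
pos 12: 15: miss, evict 32, frames (72 65 18 15)
At position 12, page 32 is evicted.

32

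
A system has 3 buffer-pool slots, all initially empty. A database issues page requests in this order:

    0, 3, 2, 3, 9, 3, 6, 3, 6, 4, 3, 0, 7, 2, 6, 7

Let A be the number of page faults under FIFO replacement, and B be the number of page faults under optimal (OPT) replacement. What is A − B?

Under FIFO: F F F . F . F F . F . F F F F . → 11 faults.
Under OPT: F F F . F . F . . F . . F F F . → 9 faults.
A − B = 11 − 9 = 2.

2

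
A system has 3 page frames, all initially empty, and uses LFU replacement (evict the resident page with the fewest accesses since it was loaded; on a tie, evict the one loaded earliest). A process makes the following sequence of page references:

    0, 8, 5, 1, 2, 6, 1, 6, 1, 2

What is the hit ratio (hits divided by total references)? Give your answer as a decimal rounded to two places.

0 → miss, frames [0]
8 → miss, frames [0, 8]
5 → miss, frames [0, 8, 5]
1 → miss, evict 0, frames [8, 5, 1]
2 → miss, evict 8, frames [5, 1, 2]
6 → miss, evict 5, frames [1, 2, 6]
1 → hit
6 → hit
1 → hit
2 → hit
Hits: 4 of 10 references → 4/10 = 0.4000.

0.40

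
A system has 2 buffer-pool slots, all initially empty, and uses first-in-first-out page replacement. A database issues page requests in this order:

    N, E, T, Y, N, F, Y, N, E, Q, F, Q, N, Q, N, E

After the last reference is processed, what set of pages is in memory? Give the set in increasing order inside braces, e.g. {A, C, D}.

N → fault, frames (N)
E → fault, frames (N E)
T → fault, evict N, frames (E T)
Y → fault, evict E, frames (T Y)
N → fault, evict T, frames (Y N)
F → fault, evict Y, frames (N F)
Y → fault, evict N, frames (F Y)
N → fault, evict F, frames (Y N)
E → fault, evict Y, frames (N E)
Q → fault, evict N, frames (E Q)
F → fault, evict E, frames (Q F)
Q → hit
N → fault, evict Q, frames (F N)
Q → fault, evict F, frames (N Q)
N → hit
E → fault, evict N, frames (Q E)

{E, Q}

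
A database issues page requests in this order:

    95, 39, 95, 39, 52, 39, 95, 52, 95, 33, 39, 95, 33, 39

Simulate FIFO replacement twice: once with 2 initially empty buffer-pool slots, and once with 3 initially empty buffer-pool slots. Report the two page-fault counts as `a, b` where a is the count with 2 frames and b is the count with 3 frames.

2 frames: F F . . F . F . . F F F F F → 9 faults.
3 frames: F F . . F . . . . F . F . F → 6 faults.
6 < 9: adding a frame reduced faults, as is typical.

9, 6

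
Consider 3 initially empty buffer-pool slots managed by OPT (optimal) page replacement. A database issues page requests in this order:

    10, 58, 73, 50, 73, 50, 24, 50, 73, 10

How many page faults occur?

10 → fault, frames {10}
58 → fault, frames {10,58}
73 → fault, frames {10,58,73}
50 → fault, evict 58, frames {10,73,50}
73 → hit
50 → hit
24 → fault, evict 10, frames {73,50,24}
50 → hit
73 → hit
10 → fault, evict 24, frames {73,50,10}
Page faults: 6.

6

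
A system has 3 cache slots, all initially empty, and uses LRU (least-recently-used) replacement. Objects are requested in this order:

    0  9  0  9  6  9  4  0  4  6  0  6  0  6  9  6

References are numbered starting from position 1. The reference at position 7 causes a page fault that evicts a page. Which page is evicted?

pos 1: 0 -> fault, frames [0]
pos 2: 9 -> fault, frames [0, 9]
pos 3: 0 -> hit
pos 4: 9 -> hit
pos 5: 6 -> fault, frames [0, 9, 6]
pos 6: 9 -> hit
pos 7: 4 -> fault, evict 0, frames [6, 9, 4]
At position 7, page 0 is evicted.

0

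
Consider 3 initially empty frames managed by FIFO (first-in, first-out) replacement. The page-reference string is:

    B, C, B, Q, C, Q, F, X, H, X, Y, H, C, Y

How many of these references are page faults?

8

B: miss, frames {B}
C: miss, frames {B,C}
B: hit
Q: miss, frames {B,C,Q}
C: hit
Q: hit
F: miss, evict B, frames {C,Q,F}
X: miss, evict C, frames {Q,F,X}
H: miss, evict Q, frames {F,X,H}
X: hit
Y: miss, evict F, frames {X,H,Y}
H: hit
C: miss, evict X, frames {H,Y,C}
Y: hit
Page faults: 8.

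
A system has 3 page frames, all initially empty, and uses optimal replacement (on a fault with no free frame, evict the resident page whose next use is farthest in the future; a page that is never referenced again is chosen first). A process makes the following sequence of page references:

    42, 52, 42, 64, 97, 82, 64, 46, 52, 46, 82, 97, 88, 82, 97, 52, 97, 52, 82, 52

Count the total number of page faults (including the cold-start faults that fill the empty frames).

9

42 -> miss, frames (42)
52 -> miss, frames (42 52)
42 -> hit
64 -> miss, frames (42 52 64)
97 -> miss, evict 42, frames (52 64 97)
82 -> miss, evict 97, frames (52 64 82)
64 -> hit
46 -> miss, evict 64, frames (52 82 46)
52 -> hit
46 -> hit
82 -> hit
97 -> miss, evict 46, frames (52 82 97)
88 -> miss, evict 52, frames (82 97 88)
82 -> hit
97 -> hit
52 -> miss, evict 88, frames (82 97 52)
97 -> hit
52 -> hit
82 -> hit
52 -> hit
Page faults: 9.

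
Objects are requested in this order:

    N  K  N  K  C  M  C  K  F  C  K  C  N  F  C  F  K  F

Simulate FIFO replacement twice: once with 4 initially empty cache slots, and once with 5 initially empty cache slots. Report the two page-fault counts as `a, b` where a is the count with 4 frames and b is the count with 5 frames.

4 frames: F F . . F F . . F . . . F . . . F . → 7 faults.
5 frames: F F . . F F . . F . . . . . . . . . → 5 faults.
5 < 7: adding a frame reduced faults, as is typical.

7, 5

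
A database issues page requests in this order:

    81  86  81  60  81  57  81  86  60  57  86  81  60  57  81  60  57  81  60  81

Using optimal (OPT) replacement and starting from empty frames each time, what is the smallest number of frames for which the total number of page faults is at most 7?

f=1: 20 faults
f=2: 11 faults
f=3: 6 faults
f=4: 4 faults
Smallest f with faults ≤ 7 is 3.

3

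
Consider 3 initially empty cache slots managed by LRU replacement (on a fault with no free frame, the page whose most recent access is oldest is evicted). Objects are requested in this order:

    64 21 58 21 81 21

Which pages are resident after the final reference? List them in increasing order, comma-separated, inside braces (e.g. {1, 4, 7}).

64 -> fault, frames [64]
21 -> fault, frames [64, 21]
58 -> fault, frames [64, 21, 58]
21 -> hit
81 -> fault, evict 64, frames [58, 21, 81]
21 -> hit

{21, 58, 81}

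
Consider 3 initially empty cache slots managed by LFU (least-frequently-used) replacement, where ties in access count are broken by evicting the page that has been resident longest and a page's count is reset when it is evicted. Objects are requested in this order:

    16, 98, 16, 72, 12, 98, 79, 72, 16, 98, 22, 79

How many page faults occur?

10

16: fault, frames (16)
98: fault, frames (16 98)
16: hit
72: fault, frames (16 98 72)
12: fault, evict 98, frames (16 72 12)
98: fault, evict 72, frames (16 12 98)
79: fault, evict 12, frames (16 98 79)
72: fault, evict 98, frames (16 79 72)
16: hit
98: fault, evict 79, frames (16 72 98)
22: fault, evict 72, frames (16 98 22)
79: fault, evict 98, frames (16 22 79)
Page faults: 10.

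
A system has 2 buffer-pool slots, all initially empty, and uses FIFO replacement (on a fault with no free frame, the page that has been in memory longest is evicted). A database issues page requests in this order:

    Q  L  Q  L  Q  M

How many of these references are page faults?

3

Q -> miss, frames (Q)
L -> miss, frames (Q L)
Q -> hit
L -> hit
Q -> hit
M -> miss, evict Q, frames (L M)
Page faults: 3.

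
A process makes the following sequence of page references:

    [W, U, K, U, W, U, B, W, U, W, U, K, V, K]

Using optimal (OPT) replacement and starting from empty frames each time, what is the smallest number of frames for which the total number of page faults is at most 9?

2

f=1: 14 faults
f=2: 8 faults
f=3: 6 faults
f=4: 5 faults
f=5: 5 faults
Smallest f with faults ≤ 9 is 2.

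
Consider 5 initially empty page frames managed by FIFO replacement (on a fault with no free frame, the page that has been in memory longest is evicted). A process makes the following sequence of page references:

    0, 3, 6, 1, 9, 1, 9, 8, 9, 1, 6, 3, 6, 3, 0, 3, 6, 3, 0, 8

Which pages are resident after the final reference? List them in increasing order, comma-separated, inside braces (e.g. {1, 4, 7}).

0 → fault, frames (0)
3 → fault, frames (0 3)
6 → fault, frames (0 3 6)
1 → fault, frames (0 3 6 1)
9 → fault, frames (0 3 6 1 9)
1 → hit
9 → hit
8 → fault, evict 0, frames (3 6 1 9 8)
9 → hit
1 → hit
6 → hit
3 → hit
6 → hit
3 → hit
0 → fault, evict 3, frames (6 1 9 8 0)
3 → fault, evict 6, frames (1 9 8 0 3)
6 → fault, evict 1, frames (9 8 0 3 6)
3 → hit
0 → hit
8 → hit

{0, 3, 6, 8, 9}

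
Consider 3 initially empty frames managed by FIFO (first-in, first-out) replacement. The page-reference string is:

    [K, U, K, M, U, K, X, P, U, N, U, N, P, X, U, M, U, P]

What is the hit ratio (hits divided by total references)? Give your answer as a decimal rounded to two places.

K → fault, frames [K]
U → fault, frames [K, U]
K → hit
M → fault, frames [K, U, M]
U → hit
K → hit
X → fault, evict K, frames [U, M, X]
P → fault, evict U, frames [M, X, P]
U → fault, evict M, frames [X, P, U]
N → fault, evict X, frames [P, U, N]
U → hit
N → hit
P → hit
X → fault, evict P, frames [U, N, X]
U → hit
M → fault, evict U, frames [N, X, M]
U → fault, evict N, frames [X, M, U]
P → fault, evict X, frames [M, U, P]
Hits: 7 of 18 references → 7/18 = 0.3889.

0.39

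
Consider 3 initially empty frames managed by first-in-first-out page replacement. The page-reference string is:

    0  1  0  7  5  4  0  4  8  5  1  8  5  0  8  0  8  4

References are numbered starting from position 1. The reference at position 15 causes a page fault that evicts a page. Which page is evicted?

5

pos 1: 0: fault, frames [0]
pos 2: 1: fault, frames [0, 1]
pos 3: 0: hit
pos 4: 7: fault, frames [0, 1, 7]
pos 5: 5: fault, evict 0, frames [1, 7, 5]
pos 6: 4: fault, evict 1, frames [7, 5, 4]
pos 7: 0: fault, evict 7, frames [5, 4, 0]
pos 8: 4: hit
pos 9: 8: fault, evict 5, frames [4, 0, 8]
pos 10: 5: fault, evict 4, frames [0, 8, 5]
pos 11: 1: fault, evict 0, frames [8, 5, 1]
pos 12: 8: hit
pos 13: 5: hit
pos 14: 0: fault, evict 8, frames [5, 1, 0]
pos 15: 8: fault, evict 5, frames [1, 0, 8]
At position 15, page 5 is evicted.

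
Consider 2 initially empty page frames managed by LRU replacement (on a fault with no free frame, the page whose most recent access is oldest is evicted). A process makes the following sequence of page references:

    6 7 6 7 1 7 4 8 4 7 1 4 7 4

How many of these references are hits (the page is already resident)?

6 → fault, frames {6}
7 → fault, frames {6,7}
6 → hit
7 → hit
1 → fault, evict 6, frames {7,1}
7 → hit
4 → fault, evict 1, frames {7,4}
8 → fault, evict 7, frames {4,8}
4 → hit
7 → fault, evict 8, frames {4,7}
1 → fault, evict 4, frames {7,1}
4 → fault, evict 7, frames {1,4}
7 → fault, evict 1, frames {4,7}
4 → hit
Hits: 5.

5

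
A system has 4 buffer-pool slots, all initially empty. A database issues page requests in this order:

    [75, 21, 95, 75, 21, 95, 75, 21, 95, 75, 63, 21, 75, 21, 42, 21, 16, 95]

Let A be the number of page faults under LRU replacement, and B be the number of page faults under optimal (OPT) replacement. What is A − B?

1

Under LRU: F F F . . . . . . . F . . . F . F F → 7 faults.
Under OPT: F F F . . . . . . . F . . . F . F . → 6 faults.
A − B = 7 − 6 = 1.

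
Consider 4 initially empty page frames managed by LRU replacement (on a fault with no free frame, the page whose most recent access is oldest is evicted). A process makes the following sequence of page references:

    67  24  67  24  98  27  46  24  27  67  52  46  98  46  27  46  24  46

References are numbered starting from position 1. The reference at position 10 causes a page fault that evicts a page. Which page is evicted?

98

pos 1: 67 → fault, frames (67)
pos 2: 24 → fault, frames (67 24)
pos 3: 67 → hit
pos 4: 24 → hit
pos 5: 98 → fault, frames (67 24 98)
pos 6: 27 → fault, frames (67 24 98 27)
pos 7: 46 → fault, evict 67, frames (24 98 27 46)
pos 8: 24 → hit
pos 9: 27 → hit
pos 10: 67 → fault, evict 98, frames (46 24 27 67)
At position 10, page 98 is evicted.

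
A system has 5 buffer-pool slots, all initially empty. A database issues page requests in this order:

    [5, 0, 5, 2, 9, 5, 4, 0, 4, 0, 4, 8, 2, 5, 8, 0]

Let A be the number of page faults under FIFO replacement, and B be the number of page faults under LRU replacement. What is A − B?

1

Under FIFO: F F . F F . F . . . . F . F . F → 8 faults.
Under LRU: F F . F F . F . . . . F F . . . → 7 faults.
A − B = 8 − 7 = 1.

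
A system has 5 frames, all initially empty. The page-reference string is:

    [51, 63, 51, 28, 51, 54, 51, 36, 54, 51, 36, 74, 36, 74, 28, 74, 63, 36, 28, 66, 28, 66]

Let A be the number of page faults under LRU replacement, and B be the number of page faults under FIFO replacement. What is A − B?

Under LRU: F F . F . F . F . . . F . . . . F . . F . . → 8 faults.
Under FIFO: F F . F . F . F . . . F . . . . . . . F . . → 7 faults.
A − B = 8 − 7 = 1.

1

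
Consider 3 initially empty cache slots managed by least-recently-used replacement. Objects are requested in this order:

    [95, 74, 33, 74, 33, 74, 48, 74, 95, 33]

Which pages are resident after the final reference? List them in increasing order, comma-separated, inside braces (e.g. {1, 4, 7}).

{33, 74, 95}

95: miss, frames (95)
74: miss, frames (95 74)
33: miss, frames (95 74 33)
74: hit
33: hit
74: hit
48: miss, evict 95, frames (33 74 48)
74: hit
95: miss, evict 33, frames (48 74 95)
33: miss, evict 48, frames (74 95 33)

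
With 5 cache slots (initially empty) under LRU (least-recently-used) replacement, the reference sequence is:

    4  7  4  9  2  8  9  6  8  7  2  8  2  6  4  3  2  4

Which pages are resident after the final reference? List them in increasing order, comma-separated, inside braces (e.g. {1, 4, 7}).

{2, 3, 4, 6, 8}

4: miss, frames [4]
7: miss, frames [4, 7]
4: hit
9: miss, frames [7, 4, 9]
2: miss, frames [7, 4, 9, 2]
8: miss, frames [7, 4, 9, 2, 8]
9: hit
6: miss, evict 7, frames [4, 2, 8, 9, 6]
8: hit
7: miss, evict 4, frames [2, 9, 6, 8, 7]
2: hit
8: hit
2: hit
6: hit
4: miss, evict 9, frames [7, 8, 2, 6, 4]
3: miss, evict 7, frames [8, 2, 6, 4, 3]
2: hit
4: hit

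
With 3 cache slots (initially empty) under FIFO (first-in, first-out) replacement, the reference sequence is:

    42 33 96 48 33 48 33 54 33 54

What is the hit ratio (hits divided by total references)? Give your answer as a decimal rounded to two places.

42 → miss, frames (42)
33 → miss, frames (42 33)
96 → miss, frames (42 33 96)
48 → miss, evict 42, frames (33 96 48)
33 → hit
48 → hit
33 → hit
54 → miss, evict 33, frames (96 48 54)
33 → miss, evict 96, frames (48 54 33)
54 → hit
Hits: 4 of 10 references → 4/10 = 0.4000.

0.40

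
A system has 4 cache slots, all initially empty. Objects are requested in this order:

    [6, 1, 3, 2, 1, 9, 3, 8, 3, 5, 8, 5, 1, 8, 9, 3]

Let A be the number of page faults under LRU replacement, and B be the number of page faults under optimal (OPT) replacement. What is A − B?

Under LRU: F F F F . F . F . F . . F . F F → 10 faults.
Under OPT: F F F F . F . F . F . . . . . F → 8 faults.
A − B = 10 − 8 = 2.

2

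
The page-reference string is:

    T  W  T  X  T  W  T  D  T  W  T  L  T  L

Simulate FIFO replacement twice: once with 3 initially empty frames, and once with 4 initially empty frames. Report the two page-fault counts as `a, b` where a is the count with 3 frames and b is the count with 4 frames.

3 frames: F F . F . . . F F F . F . . → 7 faults.
4 frames: F F . F . . . F . . . F F . → 6 faults.
6 < 7: adding a frame reduced faults, as is typical.

7, 6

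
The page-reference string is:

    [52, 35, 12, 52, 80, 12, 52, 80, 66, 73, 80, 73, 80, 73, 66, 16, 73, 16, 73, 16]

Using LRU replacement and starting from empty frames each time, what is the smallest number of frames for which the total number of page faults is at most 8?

f=1: 20 faults
f=2: 14 faults
f=3: 7 faults
f=4: 7 faults
f=5: 7 faults
f=6: 7 faults
f=7: 7 faults
Smallest f with faults ≤ 8 is 3.

3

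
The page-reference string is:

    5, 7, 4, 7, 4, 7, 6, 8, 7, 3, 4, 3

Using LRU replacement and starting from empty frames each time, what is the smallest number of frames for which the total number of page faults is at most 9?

2

f=1: 12 faults
f=2: 8 faults
f=3: 7 faults
f=4: 7 faults
f=5: 6 faults
f=6: 6 faults
Smallest f with faults ≤ 9 is 2.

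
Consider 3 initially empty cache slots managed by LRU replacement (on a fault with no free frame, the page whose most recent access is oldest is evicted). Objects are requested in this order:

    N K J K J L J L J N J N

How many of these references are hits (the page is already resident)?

N → fault, frames [N]
K → fault, frames [N, K]
J → fault, frames [N, K, J]
K → hit
J → hit
L → fault, evict N, frames [K, J, L]
J → hit
L → hit
J → hit
N → fault, evict K, frames [L, J, N]
J → hit
N → hit
Hits: 7.

7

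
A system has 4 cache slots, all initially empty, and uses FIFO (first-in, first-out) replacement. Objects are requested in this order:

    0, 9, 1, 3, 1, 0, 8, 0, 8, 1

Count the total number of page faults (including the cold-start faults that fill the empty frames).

0: miss, frames (0)
9: miss, frames (0 9)
1: miss, frames (0 9 1)
3: miss, frames (0 9 1 3)
1: hit
0: hit
8: miss, evict 0, frames (9 1 3 8)
0: miss, evict 9, frames (1 3 8 0)
8: hit
1: hit
Page faults: 6.

6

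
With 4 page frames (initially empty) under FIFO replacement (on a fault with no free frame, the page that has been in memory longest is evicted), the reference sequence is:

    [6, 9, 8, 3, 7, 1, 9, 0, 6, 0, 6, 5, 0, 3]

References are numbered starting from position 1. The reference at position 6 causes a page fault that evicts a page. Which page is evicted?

pos 1: 6 -> miss, frames {6}
pos 2: 9 -> miss, frames {6,9}
pos 3: 8 -> miss, frames {6,9,8}
pos 4: 3 -> miss, frames {6,9,8,3}
pos 5: 7 -> miss, evict 6, frames {9,8,3,7}
pos 6: 1 -> miss, evict 9, frames {8,3,7,1}
At position 6, page 9 is evicted.

9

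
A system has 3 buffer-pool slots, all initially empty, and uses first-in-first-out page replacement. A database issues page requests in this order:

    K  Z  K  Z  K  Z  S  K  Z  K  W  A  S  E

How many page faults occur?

K → miss, frames {K}
Z → miss, frames {K,Z}
K → hit
Z → hit
K → hit
Z → hit
S → miss, frames {K,Z,S}
K → hit
Z → hit
K → hit
W → miss, evict K, frames {Z,S,W}
A → miss, evict Z, frames {S,W,A}
S → hit
E → miss, evict S, frames {W,A,E}
Page faults: 6.

6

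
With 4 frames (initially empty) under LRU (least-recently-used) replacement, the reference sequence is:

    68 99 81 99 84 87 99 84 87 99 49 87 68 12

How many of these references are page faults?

8

68 → miss, frames {68}
99 → miss, frames {68,99}
81 → miss, frames {68,99,81}
99 → hit
84 → miss, frames {68,81,99,84}
87 → miss, evict 68, frames {81,99,84,87}
99 → hit
84 → hit
87 → hit
99 → hit
49 → miss, evict 81, frames {84,87,99,49}
87 → hit
68 → miss, evict 84, frames {99,49,87,68}
12 → miss, evict 99, frames {49,87,68,12}
Page faults: 8.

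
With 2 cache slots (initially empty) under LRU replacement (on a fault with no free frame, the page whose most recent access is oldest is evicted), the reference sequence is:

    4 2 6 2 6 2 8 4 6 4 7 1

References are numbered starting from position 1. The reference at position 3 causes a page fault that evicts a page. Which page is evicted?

pos 1: 4 -> miss, frames {4}
pos 2: 2 -> miss, frames {4,2}
pos 3: 6 -> miss, evict 4, frames {2,6}
At position 3, page 4 is evicted.

4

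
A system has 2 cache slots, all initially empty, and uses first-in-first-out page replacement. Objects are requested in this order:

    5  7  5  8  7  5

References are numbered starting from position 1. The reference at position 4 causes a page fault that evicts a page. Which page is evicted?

pos 1: 5 → fault, frames {5}
pos 2: 7 → fault, frames {5,7}
pos 3: 5 → hit
pos 4: 8 → fault, evict 5, frames {7,8}
At position 4, page 5 is evicted.

5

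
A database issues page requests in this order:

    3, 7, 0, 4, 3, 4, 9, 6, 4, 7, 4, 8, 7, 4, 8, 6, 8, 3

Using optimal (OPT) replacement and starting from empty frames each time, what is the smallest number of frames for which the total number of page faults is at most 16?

f=1: 18 faults
f=2: 11 faults
f=3: 9 faults
f=4: 8 faults
f=5: 7 faults
f=6: 7 faults
f=7: 7 faults
Smallest f with faults ≤ 16 is 2.

2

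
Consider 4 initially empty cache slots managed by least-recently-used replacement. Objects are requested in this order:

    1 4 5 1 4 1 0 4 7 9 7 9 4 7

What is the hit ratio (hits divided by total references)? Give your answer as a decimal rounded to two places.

1 → miss, frames {1}
4 → miss, frames {1,4}
5 → miss, frames {1,4,5}
1 → hit
4 → hit
1 → hit
0 → miss, frames {5,4,1,0}
4 → hit
7 → miss, evict 5, frames {1,0,4,7}
9 → miss, evict 1, frames {0,4,7,9}
7 → hit
9 → hit
4 → hit
7 → hit
Hits: 8 of 14 references → 8/14 = 0.5714.

0.57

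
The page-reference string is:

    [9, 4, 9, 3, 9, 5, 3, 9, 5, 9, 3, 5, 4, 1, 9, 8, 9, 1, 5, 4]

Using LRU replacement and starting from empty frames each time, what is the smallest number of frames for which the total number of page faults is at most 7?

f=1: 20 faults
f=2: 16 faults
f=3: 10 faults
f=4: 9 faults
f=5: 6 faults
f=6: 6 faults
Smallest f with faults ≤ 7 is 5.

5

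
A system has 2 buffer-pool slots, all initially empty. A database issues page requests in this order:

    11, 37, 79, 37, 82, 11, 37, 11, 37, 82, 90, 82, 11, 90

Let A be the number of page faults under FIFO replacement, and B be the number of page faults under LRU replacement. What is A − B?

-1

Under FIFO: F F F . F F F . . F F . F . → 9 faults.
Under LRU: F F F . F F F . . F F . F F → 10 faults.
A − B = 9 − 10 = -1.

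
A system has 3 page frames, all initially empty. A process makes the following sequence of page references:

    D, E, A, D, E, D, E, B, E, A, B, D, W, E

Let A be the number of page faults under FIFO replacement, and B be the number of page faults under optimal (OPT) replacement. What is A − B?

1

Under FIFO: F F F . . . . F . . . F F F → 7 faults.
Under OPT: F F F . . . . F . . . F F . → 6 faults.
A − B = 7 − 6 = 1.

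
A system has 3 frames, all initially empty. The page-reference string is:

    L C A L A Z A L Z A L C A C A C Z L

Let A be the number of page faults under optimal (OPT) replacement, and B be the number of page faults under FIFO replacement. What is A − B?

-3

Under OPT: F F F . . F . . . . . F . . . . . F → 6 faults.
Under FIFO: F F F . . F . F . . . F F . . . F F → 9 faults.
A − B = 6 − 9 = -3.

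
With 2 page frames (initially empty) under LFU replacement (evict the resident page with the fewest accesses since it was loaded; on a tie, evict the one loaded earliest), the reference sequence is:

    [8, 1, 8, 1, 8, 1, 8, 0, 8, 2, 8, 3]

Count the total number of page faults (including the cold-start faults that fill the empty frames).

5

8 -> fault, frames (8)
1 -> fault, frames (8 1)
8 -> hit
1 -> hit
8 -> hit
1 -> hit
8 -> hit
0 -> fault, evict 1, frames (8 0)
8 -> hit
2 -> fault, evict 0, frames (8 2)
8 -> hit
3 -> fault, evict 2, frames (8 3)
Page faults: 5.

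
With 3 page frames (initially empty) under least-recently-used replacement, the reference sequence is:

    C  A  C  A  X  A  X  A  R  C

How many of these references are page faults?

C: fault, frames [C]
A: fault, frames [C, A]
C: hit
A: hit
X: fault, frames [C, A, X]
A: hit
X: hit
A: hit
R: fault, evict C, frames [X, A, R]
C: fault, evict X, frames [A, R, C]
Page faults: 5.

5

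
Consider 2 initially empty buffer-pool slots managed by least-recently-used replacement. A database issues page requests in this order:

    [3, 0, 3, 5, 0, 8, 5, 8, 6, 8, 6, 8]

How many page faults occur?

3: miss, frames (3)
0: miss, frames (3 0)
3: hit
5: miss, evict 0, frames (3 5)
0: miss, evict 3, frames (5 0)
8: miss, evict 5, frames (0 8)
5: miss, evict 0, frames (8 5)
8: hit
6: miss, evict 5, frames (8 6)
8: hit
6: hit
8: hit
Page faults: 7.

7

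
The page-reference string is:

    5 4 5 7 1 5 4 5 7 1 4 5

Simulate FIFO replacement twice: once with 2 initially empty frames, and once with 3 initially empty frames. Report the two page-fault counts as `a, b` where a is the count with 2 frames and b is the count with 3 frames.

10, 9

2 frames: F F . F F F F . F F F F → 10 faults.
3 frames: F F . F F F F . F F . F → 9 faults.
9 < 10: adding a frame reduced faults, as is typical.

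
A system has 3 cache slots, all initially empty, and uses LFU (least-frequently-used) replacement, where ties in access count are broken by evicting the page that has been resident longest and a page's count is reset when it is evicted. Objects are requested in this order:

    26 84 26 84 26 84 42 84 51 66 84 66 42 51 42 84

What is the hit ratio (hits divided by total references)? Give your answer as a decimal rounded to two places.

26: fault, frames {26}
84: fault, frames {26,84}
26: hit
84: hit
26: hit
84: hit
42: fault, frames {26,84,42}
84: hit
51: fault, evict 42, frames {26,84,51}
66: fault, evict 51, frames {26,84,66}
84: hit
66: hit
42: fault, evict 66, frames {26,84,42}
51: fault, evict 42, frames {26,84,51}
42: fault, evict 51, frames {26,84,42}
84: hit
Hits: 8 of 16 references → 8/16 = 0.5000.

0.50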